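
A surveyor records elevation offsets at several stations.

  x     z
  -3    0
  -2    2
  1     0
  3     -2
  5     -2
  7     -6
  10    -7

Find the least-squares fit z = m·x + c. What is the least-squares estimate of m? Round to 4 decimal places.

m = -0.6493

Entries of AᵀA: Σx·x = 197, Σx = 21, Σ1 = 7.
Moment sums: Σx·z = -132, Σz = -15.
det = 197·7 − 21² = 938.
m = ((-132)·7 − 21·(-15))/938 = -87/134; c = (197·(-15) − 21·(-132))/938 = -183/938.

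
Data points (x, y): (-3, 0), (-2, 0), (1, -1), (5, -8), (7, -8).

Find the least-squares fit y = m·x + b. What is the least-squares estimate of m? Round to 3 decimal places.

m = -0.928

AᵀA·[m, b]ᵀ = Aᵀy reads: 88·m + 8·b = -97;  8·m + 5·b = -17.
Δ = 88·5 − 8² = 376.
m = ((-97)·5 − 8·(-17))/376 = -349/376; b = (88·(-17) − 8·(-97))/376 = -90/47.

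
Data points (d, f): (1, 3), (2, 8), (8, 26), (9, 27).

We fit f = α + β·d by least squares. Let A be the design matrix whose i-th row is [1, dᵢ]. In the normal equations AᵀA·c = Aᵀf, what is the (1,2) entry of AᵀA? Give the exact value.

Row 1 ↔ basis 1, column 2 ↔ basis d, so (AᵀA)_{1,2} = Σᵢ d = (1)·(1) + (1)·(2) + (1)·(8) + (1)·(9) = 20.

20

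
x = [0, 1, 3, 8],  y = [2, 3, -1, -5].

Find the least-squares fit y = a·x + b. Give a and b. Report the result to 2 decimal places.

Compute the Gram sums: Σx·x = 74, Σx = 12, Σ1 = 4.
For Mᵀy: Σx·y = -40, Σy = -1.
MᵀM·[a, b]ᵀ = Mᵀy becomes [[74, 12]; [12, 4]]·[a, b]ᵀ = [-40, -1]ᵀ.
Δ = 74·4 − 12² = 152.
a = ((-40)·4 − 12·(-1))/152 = -37/38; b = (74·(-1) − 12·(-40))/152 = 203/76.

a = -0.97, b = 2.67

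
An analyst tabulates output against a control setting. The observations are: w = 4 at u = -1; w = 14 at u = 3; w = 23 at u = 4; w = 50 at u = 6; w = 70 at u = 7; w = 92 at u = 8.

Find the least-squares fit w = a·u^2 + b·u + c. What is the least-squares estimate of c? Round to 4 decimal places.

Setting ∂/∂a … = 0 gives: 8131·a + 1161·b + 175·c = 11616;  1161·a + 175·b + 27·c = 1656;  175·a + 27·b + 6·c = 253.
Solving the 3×3 system (Gaussian elimination) gives a = 100153/67300, b = -48213/67300, c = 66823/33650.

c = 1.9858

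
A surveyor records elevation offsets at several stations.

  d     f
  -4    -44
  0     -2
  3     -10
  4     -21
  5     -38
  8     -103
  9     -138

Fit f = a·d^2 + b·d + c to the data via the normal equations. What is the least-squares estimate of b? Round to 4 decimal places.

b = 2.8326

Compute the Gram sums: Σd^2·d^2 = 11875, Σd^2·d = 1393, Σd^2 = 211, Σd·d = 211, Σd = 25, Σ1 = 7.
Moment sums: Σd^2·f = -19850, Σd·f = -2194, Σf = -356.
So XᵀX·[a, b, c]ᵀ = Xᵀf: [[11875, 1393, 211]; [1393, 211, 25]; [211, 25, 7]]·[a, b, c]ᵀ = [-19850, -2194, -356]ᵀ.
Solving the 3×3 system (Gaussian elimination) gives a = -75835/38262, b = 54191/19131, c = -15697/12754.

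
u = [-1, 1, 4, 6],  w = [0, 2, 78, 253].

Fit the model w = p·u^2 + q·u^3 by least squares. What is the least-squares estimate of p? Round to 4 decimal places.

Sums needed: Σu^2·u^2 = 1554, Σu^2·u^3 = 8800, Σu^3·u^3 = 50754.
Moment sums: Σu^2·w = 10358, Σu^3·w = 59642.
So XᵀX·[p, q]ᵀ = Xᵀw: [[1554, 8800]; [8800, 50754]]·[p, q]ᵀ = [10358, 59642]ᵀ.
Δ = 1554·50754 − 8800² = 1431716.
p = (10358·50754 − 8800·59642)/1431716 = 19553/32539; q = (1554·59642 − 8800·10358)/1431716 = 34847/32539.

p = 0.6009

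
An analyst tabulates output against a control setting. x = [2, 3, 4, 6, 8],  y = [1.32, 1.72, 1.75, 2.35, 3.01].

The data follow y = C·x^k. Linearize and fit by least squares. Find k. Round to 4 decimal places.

Linearized form: ln y = k·ln x + ln C. From the 5 transformed points,
Σln x = 7.0493, Σ(ln x)² = 11.1437, Σln y = 3.3359, Σln x·ln y = 5.3864.
Equations: 11.1437·k + 7.0493·ln C = 5.3864;  7.0493·k + 5·ln C = 3.3359.
Δ = 11.1437·5 − (7.0493)² = 6.0265; k = (5.3864·5 − 7.0493·3.3359)/6.0265 = 0.56683, ln C = (11.1437·3.3359 − 7.0493·5.3864)/6.0265 = -0.13197.

k = 0.5668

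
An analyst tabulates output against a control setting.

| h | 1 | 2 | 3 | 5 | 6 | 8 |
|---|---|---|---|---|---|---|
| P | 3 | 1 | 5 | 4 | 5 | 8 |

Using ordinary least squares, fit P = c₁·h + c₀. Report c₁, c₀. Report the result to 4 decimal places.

Sums needed: Σh·h = 139, Σh = 25, Σ1 = 6.
Moment sums: Σh·P = 134, ΣP = 26.
Δ = 139·6 − 25² = 209.
c₁ = (134·6 − 25·26)/209 = 14/19; c₀ = (139·26 − 25·134)/209 = 24/19.

c₁ = 0.7368, c₀ = 1.2632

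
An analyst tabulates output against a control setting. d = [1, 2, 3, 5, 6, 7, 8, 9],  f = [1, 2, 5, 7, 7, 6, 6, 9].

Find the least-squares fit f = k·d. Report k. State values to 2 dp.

Entries of XᵀX: Σd·d = 269.
For Xᵀf: Σd·f = 268.
Hence k = 268 / 269 ≈ 0.996283.

k = 1.00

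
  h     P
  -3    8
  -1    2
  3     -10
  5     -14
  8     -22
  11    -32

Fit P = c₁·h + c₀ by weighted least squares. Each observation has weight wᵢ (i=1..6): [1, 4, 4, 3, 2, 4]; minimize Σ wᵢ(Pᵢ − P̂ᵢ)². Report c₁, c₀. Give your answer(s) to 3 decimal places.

c₁ = -2.797, c₀ = -0.790

Compute the Gram sums: Σwᵢ·h·h = 736, Σwᵢ·h = 80, Σwᵢ·1 = 18.
And Σwᵢ·h·P = -2122, Σwᵢ·P = -238.
Normal equations: [[736, 80]; [80, 18]]·[c₁, c₀]ᵀ = [-2122, -238]ᵀ.
Determinant 736·18 − 80² = 6848.
c₁ = ((-2122)·18 − 80·(-238))/6848 = -4789/1712; c₀ = (736·(-238) − 80·(-2122))/6848 = -169/214.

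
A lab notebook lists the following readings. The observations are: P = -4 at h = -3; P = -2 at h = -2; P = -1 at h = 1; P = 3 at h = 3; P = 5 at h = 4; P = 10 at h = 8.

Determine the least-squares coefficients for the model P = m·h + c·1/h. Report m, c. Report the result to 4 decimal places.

Forming XᵀX = [[103, 6]; [6, 893/576]] and XᵀP = [124, 29/6]ᵀ gives XᵀX·[m, c]ᵀ = XᵀP.
det = 103·(893/576) − 6² = 71243/576.
m = (124·(893/576) − 6·(29/6))/(71243/576) = 94028/71243; c = (103·(29/6) − 6·124)/(71243/576) = -141792/71243.

m = 1.3198, c = -1.9903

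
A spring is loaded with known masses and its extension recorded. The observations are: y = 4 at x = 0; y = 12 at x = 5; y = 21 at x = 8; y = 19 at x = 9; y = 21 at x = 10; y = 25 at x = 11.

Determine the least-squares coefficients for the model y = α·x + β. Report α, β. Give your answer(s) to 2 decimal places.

MᵀM·[α, β]ᵀ = Mᵀy reads: 391·α + 43·β = 884;  43·α + 6·β = 102.
Determinant 391·6 − 43² = 497.
α = (884·6 − 43·102)/497 = 918/497; β = (391·102 − 43·884)/497 = 1870/497.

α = 1.85, β = 3.76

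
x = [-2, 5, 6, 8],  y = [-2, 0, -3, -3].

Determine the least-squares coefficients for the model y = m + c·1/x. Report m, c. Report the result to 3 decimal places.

m = -1.999, c = 0.325

The normal system AᵀA·[m, c]ᵀ = Aᵀy is [[4, -1/120]; [-1/120, 4801/14400]]·[m, c]ᵀ = [-8, 1/8]ᵀ.
Eliminating c: (4801/14400)·(row 1) − (-1/120)·(row 2) gives (6401/4800)·m = (4801/14400)·(-8) − (-1/120)·(1/8) = -38393/14400, so m = -38393/19203.
Then c = ((1/8) − (-1/120)·(-38393/19203))/(4801/14400) = 2080/6401.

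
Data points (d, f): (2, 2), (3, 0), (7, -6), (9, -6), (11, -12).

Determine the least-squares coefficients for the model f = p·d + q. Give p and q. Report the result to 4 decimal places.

p = -1.4054, q = 4.5946

Forming AᵀA = [[264, 32]; [32, 5]] and Aᵀf = [-224, -22]ᵀ gives AᵀA·[p, q]ᵀ = Aᵀf.
Δ = 264·5 − 32² = 296.
p = ((-224)·5 − 32·(-22))/296 = -52/37; q = (264·(-22) − 32·(-224))/296 = 170/37.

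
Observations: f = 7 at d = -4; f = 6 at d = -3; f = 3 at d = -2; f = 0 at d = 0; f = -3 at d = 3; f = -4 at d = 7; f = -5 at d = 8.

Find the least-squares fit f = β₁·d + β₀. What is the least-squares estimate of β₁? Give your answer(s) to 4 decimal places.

β₁ = -0.9621

Forming XᵀX = [[151, 9]; [9, 7]] and Xᵀf = [-129, 4]ᵀ gives XᵀX·[β₁, β₀]ᵀ = Xᵀf.
det = 151·7 − 9² = 976.
β₁ = ((-129)·7 − 9·4)/976 = -939/976; β₀ = (151·4 − 9·(-129))/976 = 1765/976.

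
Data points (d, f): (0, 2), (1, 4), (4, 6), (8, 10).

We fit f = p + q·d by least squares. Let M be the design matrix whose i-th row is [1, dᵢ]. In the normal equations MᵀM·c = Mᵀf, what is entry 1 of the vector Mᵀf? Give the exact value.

22

Entry 1 ↔ basis 1, so (Mᵀf)_{1} = Σᵢ fᵢ = (1)·(2) + (1)·(4) + (1)·(6) + (1)·(10) = 22.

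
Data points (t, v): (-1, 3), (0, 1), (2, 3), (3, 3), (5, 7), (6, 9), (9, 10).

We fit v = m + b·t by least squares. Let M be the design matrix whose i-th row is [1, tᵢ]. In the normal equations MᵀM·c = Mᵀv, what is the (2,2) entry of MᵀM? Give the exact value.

156

Row 2 ↔ basis t, column 2 ↔ basis t, so (MᵀM)_{2,2} = Σᵢ (t)·(t) = (-1)·(-1) + (0)·(0) + (2)·(2) + (3)·(3) + (5)·(5) + (6)·(6) + (9)·(9) = 156.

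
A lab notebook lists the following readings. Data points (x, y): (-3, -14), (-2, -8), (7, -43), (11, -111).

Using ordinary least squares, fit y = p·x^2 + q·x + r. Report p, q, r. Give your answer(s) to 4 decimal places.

From the data, Σx^2·x^2 = 17139, Σx^2·x = 1639, Σx^2 = 183, Σx·x = 183, Σx = 13, Σ1 = 4.
Moment sums: Σx^2·y = -15696, Σx·y = -1464, Σy = -176.
So AᵀA·[p, q, r]ᵀ = Aᵀy: [[17139, 1639, 183]; [1639, 183, 13]; [183, 13, 4]]·[p, q, r]ᵀ = [-15696, -1464, -176]ᵀ.
Row-reducing yields p = -72211/71731, q = 81153/71731, r = -116258/71731.

p = -1.0067, q = 1.1314, r = -1.6207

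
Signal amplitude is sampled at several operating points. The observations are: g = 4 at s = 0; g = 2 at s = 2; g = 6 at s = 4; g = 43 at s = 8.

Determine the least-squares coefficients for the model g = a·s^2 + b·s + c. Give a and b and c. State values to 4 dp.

a = 1.0625, b = -3.6750, c = 4.3000

Sums needed: Σs^2·s^2 = 4368, Σs^2·s = 584, Σs^2 = 84, Σs·s = 84, Σs = 14, Σ1 = 4.
And Σs^2·g = 2856, Σs·g = 372, Σg = 55.
XᵀX·[a, b, c]ᵀ = Xᵀg becomes [[4368, 584, 84]; [584, 84, 14]; [84, 14, 4]]·[a, b, c]ᵀ = [2856, 372, 55]ᵀ.
Solving the 3×3 system (Gaussian elimination) gives a = 17/16, b = -147/40, c = 43/10.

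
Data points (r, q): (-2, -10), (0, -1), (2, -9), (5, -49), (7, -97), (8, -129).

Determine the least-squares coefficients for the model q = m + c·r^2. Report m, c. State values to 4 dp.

With design matrix X, XᵀX = [[6, 146]; [146, 7154]] and Xᵀq = [-295, -14310]ᵀ.
Eliminating c: 7154·(row 1) − 146·(row 2) gives 21608·m = 7154·(-295) − 146·(-14310) = -21170, so m = -145/148.
Then c = ((-14310) − 146·(-145/148))/7154 = -21395/10804.

m = -0.9797, c = -1.9803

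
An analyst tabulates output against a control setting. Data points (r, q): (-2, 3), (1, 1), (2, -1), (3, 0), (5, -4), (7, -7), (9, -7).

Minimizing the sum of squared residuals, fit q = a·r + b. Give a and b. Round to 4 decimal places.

a = -1.0205, b = 1.5017

Setting ∂/∂a … = 0 gives: 173·a + 25·b = -139;  25·a + 7·b = -15.
(Σr·r = 173, Σr = 25, Σ1 = 7, Σr·q = -139, Σq = -15.)
det = 173·7 − 25² = 586.
a = ((-139)·7 − 25·(-15))/586 = -299/293; b = (173·(-15) − 25·(-139))/586 = 440/293.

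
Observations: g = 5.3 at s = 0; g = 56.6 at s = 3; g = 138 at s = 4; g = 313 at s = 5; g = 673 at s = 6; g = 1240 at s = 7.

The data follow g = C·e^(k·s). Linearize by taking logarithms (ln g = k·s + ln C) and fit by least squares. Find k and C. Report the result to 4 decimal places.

k = 0.7923, C = 5.4777

With ln gᵢ as the transformed response and sᵢ as the regressor:
XᵀX = [[135.0000, 25.0000]; [25.0000, 6]], rhs = [149.4786, 30.0118]ᵀ  (here Σs = 25.0000, Σ(s)² = 135.0000, Σln g = 30.0118, Σs·ln g = 149.4786).
Slope k = (n·Σs·ln g − Σs·Σln g)/(n·Σ(s)² − (Σs)²) = (6·149.4786 − 25.0000·30.0118)/185.0000 = 0.79231; ln C = (Σln g − k·Σs)/n = 1.70068, so C = exp(1.70068) = 5.47768.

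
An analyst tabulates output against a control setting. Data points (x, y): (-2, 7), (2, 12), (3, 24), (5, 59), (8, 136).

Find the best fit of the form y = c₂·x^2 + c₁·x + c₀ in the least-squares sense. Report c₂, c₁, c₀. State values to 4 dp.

Entries of MᵀM: Σx^2·x^2 = 4834, Σx^2·x = 664, Σx^2 = 106, Σx·x = 106, Σx = 16, Σ1 = 5.
Right-hand side: Σx^2·y = 10471, Σx·y = 1465, Σy = 238.
MᵀM·[c₂, c₁, c₀]ᵀ = Mᵀy becomes [[4834, 664, 106]; [664, 106, 16]; [106, 16, 5]]·[c₂, c₁, c₀]ᵀ = [10471, 1465, 238]ᵀ.
Solving the 3×3 system (Gaussian elimination) gives c₂ = 57373/30218, c₁ = 1649/1042, c₀ = 34521/15109.

c₂ = 1.8986, c₁ = 1.5825, c₀ = 2.2848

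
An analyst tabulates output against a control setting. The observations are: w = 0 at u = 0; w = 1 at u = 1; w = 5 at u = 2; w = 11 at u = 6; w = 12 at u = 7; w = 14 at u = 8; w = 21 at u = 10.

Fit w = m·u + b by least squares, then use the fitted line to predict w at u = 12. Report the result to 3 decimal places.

ŵ = 22.981

XᵀX·[m, b]ᵀ = Xᵀw reads: 254·m + 34·b = 483;  34·m + 7·b = 64.
(Σu·u = 254, Σu = 34, Σ1 = 7, Σu·w = 483, Σw = 64.)
Eliminating b: 7·(row 1) − 34·(row 2) gives 622·m = 7·483 − 34·64 = 1205, so m = 1205/622.
Then b = (64 − 34·(1205/622))/7 = -83/311.
At u = 12: ŵ = (1205/622)·(12) + (-83/311)·(1) = 7147/311.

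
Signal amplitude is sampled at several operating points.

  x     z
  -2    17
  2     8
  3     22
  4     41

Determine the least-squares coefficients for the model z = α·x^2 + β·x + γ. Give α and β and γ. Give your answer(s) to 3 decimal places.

Normal-equation sums: Σx^2·x^2 = 369, Σx^2·x = 91, Σx^2 = 33, Σx·x = 33, Σx = 7, Σ1 = 4.
Right-hand side: Σx^2·z = 954, Σx·z = 212, Σz = 88.
Solving the 3×3 system (Gaussian elimination) gives α = 5605/1804, β = -3939/1804, γ = 85/451.

α = 3.107, β = -2.183, γ = 0.188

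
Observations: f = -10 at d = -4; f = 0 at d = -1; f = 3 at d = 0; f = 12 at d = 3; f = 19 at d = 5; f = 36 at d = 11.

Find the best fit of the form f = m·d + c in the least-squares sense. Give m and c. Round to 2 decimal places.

m = 3.06, c = 2.85

MᵀM·[m, c]ᵀ = Mᵀf reads: 172·m + 14·c = 567;  14·m + 6·c = 60.
(Σd·d = 172, Σd = 14, Σ1 = 6, Σd·f = 567, Σf = 60.)
det = 172·6 − 14² = 836.
m = (567·6 − 14·60)/836 = 1281/418; c = (172·60 − 14·567)/836 = 1191/418.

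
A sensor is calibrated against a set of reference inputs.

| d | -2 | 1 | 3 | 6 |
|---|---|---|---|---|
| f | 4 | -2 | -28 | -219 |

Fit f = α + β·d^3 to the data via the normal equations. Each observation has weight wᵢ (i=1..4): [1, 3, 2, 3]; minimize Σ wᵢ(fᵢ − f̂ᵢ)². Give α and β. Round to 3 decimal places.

α = -1.491, β = -1.007

Normal-equation sums: Σwᵢ·1 = 9, Σwᵢ·d^3 = 697, Σwᵢ·d^3·d^3 = 141493.
And Σwᵢ·f = -715, Σwᵢ·d^3·f = -143462.
Normal equations: [[9, 697]; [697, 141493]]·[α, β]ᵀ = [-715, -143462]ᵀ.
Δ = 9·141493 − 697² = 787628.
α = ((-715)·141493 − 697·(-143462))/787628 = -1174481/787628; β = (9·(-143462) − 697·(-715))/787628 = -792803/787628.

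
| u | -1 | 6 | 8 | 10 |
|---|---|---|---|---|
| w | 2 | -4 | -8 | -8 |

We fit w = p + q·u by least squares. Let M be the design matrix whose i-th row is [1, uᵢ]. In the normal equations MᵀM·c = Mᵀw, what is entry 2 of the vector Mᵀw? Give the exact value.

Entry 2 ↔ basis u, so (Mᵀw)_{2} = Σᵢ (u)·wᵢ = (-1)·(2) + (6)·(-4) + (8)·(-8) + (10)·(-8) = -170.

-170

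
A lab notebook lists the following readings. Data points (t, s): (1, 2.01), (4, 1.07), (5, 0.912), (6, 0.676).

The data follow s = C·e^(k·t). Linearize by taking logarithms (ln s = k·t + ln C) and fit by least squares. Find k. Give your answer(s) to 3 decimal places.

k = -0.212

With ln sᵢ as the transformed response and tᵢ as the regressor:
Over the data: Σt = 16.0000, Σ(t)² = 78.0000, Σln s = 0.2821, Σt·ln s = -1.8412.
Normal system: [[78.0000, 16.0000]; [16.0000, 4]]·[k, ln C]ᵀ = [-1.8412, 0.2821]ᵀ.
Δ = 78.0000·4 − (16.0000)² = 56.0000; k = (-1.8412·4 − 16.0000·0.2821)/56.0000 = -0.21212, ln C = (78.0000·0.2821 − 16.0000·-1.8412)/56.0000 = 0.91900.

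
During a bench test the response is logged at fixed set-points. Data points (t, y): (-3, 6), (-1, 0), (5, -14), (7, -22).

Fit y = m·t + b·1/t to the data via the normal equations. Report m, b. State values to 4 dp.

The normal equations are: 84·m + 4·b = -242;  4·m + (12916/11025)·b = -278/35.
(Σt·t = 84, Σt·1/t = 4, Σ1/t·1/t = 12916/11025, Σt·y = -242, Σ1/t·y = -278/35.)
Eliminating b: (12916/11025)·(row 1) − 4·(row 2) gives (43264/525)·m = (12916/11025)·(-242) − 4·(-278/35) = -2775392/11025, so m = -86731/28392.
Then b = ((-278/35) − 4·(-86731/28392))/(12916/11025) = 4935/1352.

m = -3.0548, b = 3.6501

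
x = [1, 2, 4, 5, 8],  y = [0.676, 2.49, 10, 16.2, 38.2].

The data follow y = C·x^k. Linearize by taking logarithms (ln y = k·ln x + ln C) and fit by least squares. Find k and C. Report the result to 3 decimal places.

Taking logs, ln y = k·ln x + ln C, so regress ln y on ln x.
Σln x = 5.7683, Σ(ln x)² = 9.3166, Σln y = 9.2512, Σln x·ln y = 15.8818.
Equations: 9.3166·k + 5.7683·ln C = 15.8818;  5.7683·k + 5·ln C = 9.2512.
Slope k = (n·Σln x·ln y − Σln x·Σln y)/(n·Σ(ln x)² − (Σln x)²) = (5·15.8818 − 5.7683·9.2512)/13.3096 = 1.95687; ln C = (Σln y − k·Σln x)/n = -0.40734, so C = exp(-0.40734) = 0.66542.

k = 1.957, C = 0.665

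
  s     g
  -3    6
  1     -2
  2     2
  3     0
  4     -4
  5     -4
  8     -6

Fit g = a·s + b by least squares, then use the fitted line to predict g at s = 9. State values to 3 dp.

From the data, Σs·s = 128, Σs = 20, Σ1 = 7.
For Aᵀg: Σs·g = -100, Σg = -8.
So AᵀA·[a, b]ᵀ = Aᵀg: [[128, 20]; [20, 7]]·[a, b]ᵀ = [-100, -8]ᵀ.
det = 128·7 − 20² = 496.
a = ((-100)·7 − 20·(-8))/496 = -135/124; b = (128·(-8) − 20·(-100))/496 = 61/31.
At s = 9: ĝ = (-135/124)·(9) + (61/31)·(1) = -971/124.

ĝ = -7.831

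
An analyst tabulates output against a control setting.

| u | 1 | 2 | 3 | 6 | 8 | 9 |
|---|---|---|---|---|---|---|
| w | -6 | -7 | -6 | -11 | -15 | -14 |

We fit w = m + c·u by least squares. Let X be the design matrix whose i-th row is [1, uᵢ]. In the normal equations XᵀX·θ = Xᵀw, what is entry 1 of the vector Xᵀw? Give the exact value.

Entry 1 ↔ basis 1, so (Xᵀw)_{1} = Σᵢ wᵢ = (1)·(-6) + (1)·(-7) + (1)·(-6) + (1)·(-11) + (1)·(-15) + (1)·(-14) = -59.

-59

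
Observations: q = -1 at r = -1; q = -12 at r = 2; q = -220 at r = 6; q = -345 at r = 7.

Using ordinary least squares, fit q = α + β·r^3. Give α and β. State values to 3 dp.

α = -3.198, β = -0.999

Setting ∂/∂α … = 0 gives: 4·α + 566·β = -578;  566·α + 164370·β = -165950.
(Σ1 = 4, Σr^3 = 566, Σr^3·r^3 = 164370, Σq = -578, Σr^3·q = -165950.)
Δ = 4·164370 − 566² = 337124.
α = ((-578)·164370 − 566·(-165950))/337124 = -269540/84281; β = (4·(-165950) − 566·(-578))/337124 = -84163/84281.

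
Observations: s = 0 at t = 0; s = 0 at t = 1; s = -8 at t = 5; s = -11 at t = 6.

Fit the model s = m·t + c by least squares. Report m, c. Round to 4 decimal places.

Compute the Gram sums: Σt·t = 62, Σt = 12, Σ1 = 4.
And Σt·s = -106, Σs = -19.
Eliminating c: 4·(row 1) − 12·(row 2) gives 104·m = 4·(-106) − 12·(-19) = -196, so m = -49/26.
Then c = ((-19) − 12·(-49/26))/4 = 47/52.

m = -1.8846, c = 0.9038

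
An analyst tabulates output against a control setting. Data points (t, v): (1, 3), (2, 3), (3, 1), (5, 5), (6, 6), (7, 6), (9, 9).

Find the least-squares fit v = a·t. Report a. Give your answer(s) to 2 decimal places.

Compute the Gram sums: Σt·t = 205.
Moment sums: Σt·v = 196.
Normal equations: [[205]]·[a]ᵀ = [196]ᵀ.
a = 196/205 = 0.956098.

a = 0.96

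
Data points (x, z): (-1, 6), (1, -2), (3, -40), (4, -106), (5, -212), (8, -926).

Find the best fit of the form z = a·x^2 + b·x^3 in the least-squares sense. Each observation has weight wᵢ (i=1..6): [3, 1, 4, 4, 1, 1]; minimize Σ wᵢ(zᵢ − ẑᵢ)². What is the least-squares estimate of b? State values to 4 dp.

b = -1.9821

Normal-equation sums: Σwᵢ·x^2·x^2 = 6073, Σwᵢ·x^2·x^3 = 40959, Σwᵢ·x^3·x^3 = 297073.
For AᵀWz: Σwᵢ·x^2·z = -72772, Σwᵢ·x^3·z = -532088.
Normal equations: [[6073, 40959]; [40959, 297073]]·[a, b]ᵀ = [-72772, -532088]ᵀ.
Eliminating b: 297073·(row 1) − 40959·(row 2) gives 126484648·a = 297073·(-72772) − 40959·(-532088) = 175196036, so a = 1183757/854626.
Then b = ((-532088) − 40959·(1183757/854626))/297073 = -62675519/31621162.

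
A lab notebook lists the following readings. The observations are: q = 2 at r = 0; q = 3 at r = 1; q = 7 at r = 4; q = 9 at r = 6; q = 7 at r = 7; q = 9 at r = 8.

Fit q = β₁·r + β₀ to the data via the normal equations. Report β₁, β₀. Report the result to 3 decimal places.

β₁ = 0.856, β₀ = 2.456

Normal-equation sums: Σr·r = 166, Σr = 26, Σ1 = 6.
Moment sums: Σr·q = 206, Σq = 37.
So MᵀM·[β₁, β₀]ᵀ = Mᵀq: [[166, 26]; [26, 6]]·[β₁, β₀]ᵀ = [206, 37]ᵀ.
Δ = 166·6 − 26² = 320.
β₁ = (206·6 − 26·37)/320 = 137/160; β₀ = (166·37 − 26·206)/320 = 393/160.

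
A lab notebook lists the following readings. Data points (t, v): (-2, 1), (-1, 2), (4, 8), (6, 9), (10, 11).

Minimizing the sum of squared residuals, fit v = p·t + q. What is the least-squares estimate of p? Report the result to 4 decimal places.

Normal-equation sums: Σt·t = 157, Σt = 17, Σ1 = 5.
Moment sums: Σt·v = 192, Σv = 31.
So AᵀA·[p, q]ᵀ = Aᵀv: [[157, 17]; [17, 5]]·[p, q]ᵀ = [192, 31]ᵀ.
det = 157·5 − 17² = 496.
p = (192·5 − 17·31)/496 = 433/496; q = (157·31 − 17·192)/496 = 1603/496.

p = 0.8730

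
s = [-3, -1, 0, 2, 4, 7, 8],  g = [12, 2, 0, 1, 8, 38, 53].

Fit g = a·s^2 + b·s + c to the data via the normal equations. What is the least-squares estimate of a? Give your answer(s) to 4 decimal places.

a = 1.0115

With design matrix M, MᵀM = [[6851, 899, 143]; [899, 143, 17]; [143, 17, 7]] and Mᵀg = [5496, 686, 114]ᵀ.
Inverting the 3×3 Gram matrix, [a, b, c]ᵀ = [168724/166809, -244201/166809, -45709/55603]ᵀ.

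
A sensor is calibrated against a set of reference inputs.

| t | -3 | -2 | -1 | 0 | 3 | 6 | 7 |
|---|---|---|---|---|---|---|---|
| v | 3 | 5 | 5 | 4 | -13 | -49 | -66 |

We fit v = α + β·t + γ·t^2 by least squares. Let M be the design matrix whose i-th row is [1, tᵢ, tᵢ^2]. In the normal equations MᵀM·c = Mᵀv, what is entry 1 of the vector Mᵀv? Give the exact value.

-111

Entry 1 ↔ basis 1, so (Mᵀv)_{1} = Σᵢ vᵢ = (1)·(3) + (1)·(5) + (1)·(5) + (1)·(4) + (1)·(-13) + (1)·(-49) + (1)·(-66) = -111.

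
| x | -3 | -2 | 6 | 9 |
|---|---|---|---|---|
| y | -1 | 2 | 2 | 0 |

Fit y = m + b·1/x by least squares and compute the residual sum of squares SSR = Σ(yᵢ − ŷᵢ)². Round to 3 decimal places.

SSR = 6.729

The normal system AᵀA·[m, b]ᵀ = Aᵀy is [[4, -5/9]; [-5/9, 65/162]]·[m, b]ᵀ = [3, -1/3]ᵀ.
Eliminating b: (65/162)·(row 1) − (-5/9)·(row 2) gives (35/27)·m = (65/162)·3 − (-5/9)·(-1/3) = 55/54, so m = 11/14.
Then b = ((-1/3) − (-5/9)·(11/14))/(65/162) = 9/35.
Residuals: -17/10, 47/35, 41/35, -57/70; SSR = 471/70.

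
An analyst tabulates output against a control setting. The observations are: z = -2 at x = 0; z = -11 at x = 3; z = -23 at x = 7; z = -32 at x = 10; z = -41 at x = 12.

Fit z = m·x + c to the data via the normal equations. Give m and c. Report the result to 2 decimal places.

The normal system AᵀA·[m, c]ᵀ = Aᵀz is [[302, 32]; [32, 5]]·[m, c]ᵀ = [-1006, -109]ᵀ.
Δ = 302·5 − 32² = 486.
m = ((-1006)·5 − 32·(-109))/486 = -257/81; c = (302·(-109) − 32·(-1006))/486 = -121/81.

m = -3.17, c = -1.49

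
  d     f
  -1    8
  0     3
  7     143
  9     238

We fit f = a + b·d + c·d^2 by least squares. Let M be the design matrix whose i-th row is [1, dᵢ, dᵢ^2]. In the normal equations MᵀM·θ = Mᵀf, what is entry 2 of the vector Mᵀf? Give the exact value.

3135

Entry 2 ↔ basis d, so (Mᵀf)_{2} = Σᵢ (d)·fᵢ = (-1)·(8) + (0)·(3) + (7)·(143) + (9)·(238) = 3135.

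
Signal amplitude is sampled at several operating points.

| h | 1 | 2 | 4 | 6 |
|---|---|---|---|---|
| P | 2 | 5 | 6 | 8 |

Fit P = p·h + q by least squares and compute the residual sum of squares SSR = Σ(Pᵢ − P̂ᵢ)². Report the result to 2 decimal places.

SSR = 1.93

Normal-equation sums: Σh·h = 57, Σh = 13, Σ1 = 4.
Moment sums: Σh·P = 84, ΣP = 21.
So MᵀM·[p, q]ᵀ = MᵀP: [[57, 13]; [13, 4]]·[p, q]ᵀ = [84, 21]ᵀ.
Determinant 57·4 − 13² = 59.
p = (84·4 − 13·21)/59 = 63/59; q = (57·21 − 13·84)/59 = 105/59.
Residuals: -50/59, 64/59, -3/59, -11/59; SSR = 114/59.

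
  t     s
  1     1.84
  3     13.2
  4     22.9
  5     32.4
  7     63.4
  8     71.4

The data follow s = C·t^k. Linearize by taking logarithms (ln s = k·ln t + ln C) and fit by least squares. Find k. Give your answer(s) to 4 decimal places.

k = 1.7845

Linearized form: ln s = k·ln t + ln C. From the 6 transformed points,
Sums: Σln t = 8.1197, Σ(ln t)² = 13.8297, Σln s = 18.2170, Σln t·ln s = 29.7234.
Normal system: [[13.8297, 8.1197]; [8.1197, 6]]·[k, ln C]ᵀ = [29.7234, 18.2170]ᵀ.
Δ = 13.8297·6 − (8.1197)² = 17.0487; k = (29.7234·6 − 8.1197·18.2170)/17.0487 = 1.78450, ln C = (13.8297·18.2170 − 8.1197·29.7234)/17.0487 = 0.62124.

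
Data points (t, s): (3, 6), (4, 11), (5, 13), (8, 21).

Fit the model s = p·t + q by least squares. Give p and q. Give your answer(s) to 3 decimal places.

The normal equations are: 114·p + 20·q = 295;  20·p + 4·q = 51.
(Σt·t = 114, Σt = 20, Σ1 = 4, Σt·s = 295, Σs = 51.)
det = 114·4 − 20² = 56.
p = (295·4 − 20·51)/56 = 20/7; q = (114·51 − 20·295)/56 = -43/28.

p = 2.857, q = -1.536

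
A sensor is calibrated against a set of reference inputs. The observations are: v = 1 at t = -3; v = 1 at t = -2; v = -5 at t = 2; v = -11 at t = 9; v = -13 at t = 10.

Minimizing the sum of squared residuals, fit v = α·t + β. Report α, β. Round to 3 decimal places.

α = -1.074, β = -1.965

From the data, Σt·t = 198, Σt = 16, Σ1 = 5.
Moment sums: Σt·v = -244, Σv = -27.
det = 198·5 − 16² = 734.
α = ((-244)·5 − 16·(-27))/734 = -394/367; β = (198·(-27) − 16·(-244))/734 = -721/367.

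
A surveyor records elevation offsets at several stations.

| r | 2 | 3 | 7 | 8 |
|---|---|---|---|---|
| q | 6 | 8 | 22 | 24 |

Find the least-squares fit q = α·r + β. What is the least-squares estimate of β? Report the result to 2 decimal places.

Compute the Gram sums: Σr·r = 126, Σr = 20, Σ1 = 4.
For Aᵀq: Σr·q = 382, Σq = 60.
So AᵀA·[α, β]ᵀ = Aᵀq: [[126, 20]; [20, 4]]·[α, β]ᵀ = [382, 60]ᵀ.
Determinant 126·4 − 20² = 104.
α = (382·4 − 20·60)/104 = 41/13; β = (126·60 − 20·382)/104 = -10/13.

β = -0.77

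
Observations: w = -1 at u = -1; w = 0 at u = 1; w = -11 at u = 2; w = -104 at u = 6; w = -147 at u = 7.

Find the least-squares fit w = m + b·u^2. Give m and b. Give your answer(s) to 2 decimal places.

m = 2.26, b = -3.01

Setting ∂/∂m … = 0 gives: 5·m + 91·b = -263;  91·m + 3715·b = -10992.
(Σ1 = 5, Σu^2 = 91, Σu^2·u^2 = 3715, Σw = -263, Σu^2·w = -10992.)
Eliminating b: 3715·(row 1) − 91·(row 2) gives 10294·m = 3715·(-263) − 91·(-10992) = 23227, so m = 23227/10294.
Then b = ((-10992) − 91·(23227/10294))/3715 = -31027/10294.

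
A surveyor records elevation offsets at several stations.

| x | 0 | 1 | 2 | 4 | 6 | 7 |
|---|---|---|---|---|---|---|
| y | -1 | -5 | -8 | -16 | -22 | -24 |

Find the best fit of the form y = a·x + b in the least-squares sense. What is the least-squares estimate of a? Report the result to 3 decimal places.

With design matrix A, AᵀA = [[106, 20]; [20, 6]] and Aᵀy = [-385, -76]ᵀ.
Eliminating b: 6·(row 1) − 20·(row 2) gives 236·a = 6·(-385) − 20·(-76) = -790, so a = -395/118.
Then b = ((-76) − 20·(-395/118))/6 = -89/59.

a = -3.347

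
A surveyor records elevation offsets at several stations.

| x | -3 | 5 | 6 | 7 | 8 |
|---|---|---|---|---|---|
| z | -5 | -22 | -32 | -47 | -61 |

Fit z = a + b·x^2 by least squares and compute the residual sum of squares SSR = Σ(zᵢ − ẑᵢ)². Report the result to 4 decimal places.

SSR = 1.8849

Forming MᵀM = [[5, 183]; [183, 8499]] and Mᵀz = [-167, -7954]ᵀ gives MᵀM·[a, b]ᵀ = Mᵀz.
Eliminating b: 8499·(row 1) − 183·(row 2) gives 9006·a = 8499·(-167) − 183·(-7954) = 36249, so a = 12083/3002.
Then b = ((-7954) − 183·(12083/3002))/8499 = -9209/9006.
Residuals: 267/1501, -2078/4503, 2361/3002, -4145/4503, 3761/9006; SSR = 16975/9006.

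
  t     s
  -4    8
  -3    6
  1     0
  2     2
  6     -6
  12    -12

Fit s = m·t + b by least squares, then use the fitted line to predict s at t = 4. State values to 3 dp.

Sums needed: Σt·t = 210, Σt = 14, Σ1 = 6.
Right-hand side: Σt·s = -226, Σs = -2.
So XᵀX·[m, b]ᵀ = Xᵀs: [[210, 14]; [14, 6]]·[m, b]ᵀ = [-226, -2]ᵀ.
Δ = 210·6 − 14² = 1064.
m = ((-226)·6 − 14·(-2))/1064 = -166/133; b = (210·(-2) − 14·(-226))/1064 = 49/19.
At t = 4: ŝ = (-166/133)·(4) + (49/19)·(1) = -321/133.

ŝ = -2.414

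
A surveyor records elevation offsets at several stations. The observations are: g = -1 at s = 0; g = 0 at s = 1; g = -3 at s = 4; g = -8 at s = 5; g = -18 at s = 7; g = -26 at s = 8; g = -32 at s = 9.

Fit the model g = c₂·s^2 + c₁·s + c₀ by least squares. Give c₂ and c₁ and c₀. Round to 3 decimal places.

The normal system MᵀM·[c₂, c₁, c₀]ᵀ = Mᵀg is [[13940, 1774, 236]; [1774, 236, 34]; [236, 34, 7]]·[c₂, c₁, c₀]ᵀ = [-5386, -674, -88]ᵀ.
Row-reducing yields c₂ = -9705/17467, c₁ = 25193/17467, c₀ = -14754/17467.

c₂ = -0.556, c₁ = 1.442, c₀ = -0.845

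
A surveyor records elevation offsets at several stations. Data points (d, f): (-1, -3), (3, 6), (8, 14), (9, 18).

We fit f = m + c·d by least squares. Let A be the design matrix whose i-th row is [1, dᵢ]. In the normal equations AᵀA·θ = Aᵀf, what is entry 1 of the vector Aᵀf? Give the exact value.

Entry 1 ↔ basis 1, so (Aᵀf)_{1} = Σᵢ fᵢ = (1)·(-3) + (1)·(6) + (1)·(14) + (1)·(18) = 35.

35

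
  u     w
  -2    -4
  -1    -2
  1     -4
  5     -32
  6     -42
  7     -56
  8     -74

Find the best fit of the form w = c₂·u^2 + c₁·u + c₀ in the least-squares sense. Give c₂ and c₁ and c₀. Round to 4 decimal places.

c₂ = -1.0098, c₁ = -0.8170, c₀ = -1.8039

Forming MᵀM = [[8436, 1188, 180]; [1188, 180, 24]; [180, 24, 7]] and Mᵀw = [-9814, -1390, -214]ᵀ gives MᵀM·[c₂, c₁, c₀]ᵀ = Mᵀw.
Inverting the 3×3 Gram matrix, [c₂, c₁, c₀]ᵀ = [-103/102, -125/153, -92/51]ᵀ.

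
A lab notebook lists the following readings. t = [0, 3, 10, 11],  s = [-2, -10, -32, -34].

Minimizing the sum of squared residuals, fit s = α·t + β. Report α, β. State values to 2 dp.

The normal system MᵀM·[α, β]ᵀ = Mᵀs is [[230, 24]; [24, 4]]·[α, β]ᵀ = [-724, -78]ᵀ.
Δ = 230·4 − 24² = 344.
α = ((-724)·4 − 24·(-78))/344 = -128/43; β = (230·(-78) − 24·(-724))/344 = -141/86.

α = -2.98, β = -1.64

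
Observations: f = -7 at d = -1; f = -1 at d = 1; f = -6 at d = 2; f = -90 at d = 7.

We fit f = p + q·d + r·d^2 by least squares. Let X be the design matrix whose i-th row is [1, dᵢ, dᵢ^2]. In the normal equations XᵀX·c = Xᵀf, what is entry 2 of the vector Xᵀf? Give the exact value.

-636

Entry 2 ↔ basis d, so (Xᵀf)_{2} = Σᵢ (d)·fᵢ = (-1)·(-7) + (1)·(-1) + (2)·(-6) + (7)·(-90) = -636.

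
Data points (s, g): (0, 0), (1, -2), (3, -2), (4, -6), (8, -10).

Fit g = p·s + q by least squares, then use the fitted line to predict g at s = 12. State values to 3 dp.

AᵀA·[p, q]ᵀ = Aᵀg reads: 90·p + 16·q = -112;  16·p + 5·q = -20.
Eliminating q: 5·(row 1) − 16·(row 2) gives 194·p = 5·(-112) − 16·(-20) = -240, so p = -120/97.
Then q = ((-20) − 16·(-120/97))/5 = -4/97.
At s = 12: ĝ = (-120/97)·(12) + (-4/97)·(1) = -1444/97.

ĝ = -14.887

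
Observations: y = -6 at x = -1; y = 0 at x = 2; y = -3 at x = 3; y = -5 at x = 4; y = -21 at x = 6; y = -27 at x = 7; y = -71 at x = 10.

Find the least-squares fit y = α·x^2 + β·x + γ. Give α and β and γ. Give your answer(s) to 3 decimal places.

α = -0.990, β = 3.073, γ = -2.201

From the data, Σx^2·x^2 = 14051, Σx^2·x = 1657, Σx^2 = 215, Σx·x = 215, Σx = 31, Σ1 = 7.
Right-hand side: Σx^2·y = -9292, Σx·y = -1048, Σy = -133.
Normal equations: [[14051, 1657, 215]; [1657, 215, 31]; [215, 31, 7]]·[α, β, γ]ᵀ = [-9292, -1048, -133]ᵀ.
Inverting the 3×3 Gram matrix, [α, β, γ]ᵀ = [-283951/286818, 881375/286818, -105237/47803]ᵀ.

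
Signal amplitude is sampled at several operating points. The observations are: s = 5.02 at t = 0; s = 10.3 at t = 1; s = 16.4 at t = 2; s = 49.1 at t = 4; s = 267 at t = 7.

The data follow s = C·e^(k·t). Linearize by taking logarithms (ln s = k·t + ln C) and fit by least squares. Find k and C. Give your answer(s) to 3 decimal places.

Taking logs, ln s = k·t + ln C, so regress ln s on t.
AᵀA = [[70.0000, 14.0000]; [14.0000, 5]], rhs = [62.6129, 16.2240]ᵀ  (here Σt = 14.0000, Σ(t)² = 70.0000, Σln s = 16.2240, Σt·ln s = 62.6129).
Δ = 70.0000·5 − (14.0000)² = 154.0000; k = (62.6129·5 − 14.0000·16.2240)/154.0000 = 0.55798, ln C = (70.0000·16.2240 − 14.0000·62.6129)/154.0000 = 1.68245, so C = exp(1.68245) = 5.37871.

k = 0.558, C = 5.379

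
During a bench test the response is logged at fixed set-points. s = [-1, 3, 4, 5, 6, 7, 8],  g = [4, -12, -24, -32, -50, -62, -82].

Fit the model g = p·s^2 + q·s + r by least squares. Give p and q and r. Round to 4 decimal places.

The normal system AᵀA·[p, q, r]ᵀ = Aᵀg is [[8756, 1286, 200]; [1286, 200, 32]; [200, 32, 7]]·[p, q, r]ᵀ = [-11374, -1686, -258]ᵀ.
Inverting the 3×3 Gram matrix, [p, q, r]ᵀ = [-4247/4011, -8437/4011, 4026/1337]ᵀ.

p = -1.0588, q = -2.1035, r = 3.0112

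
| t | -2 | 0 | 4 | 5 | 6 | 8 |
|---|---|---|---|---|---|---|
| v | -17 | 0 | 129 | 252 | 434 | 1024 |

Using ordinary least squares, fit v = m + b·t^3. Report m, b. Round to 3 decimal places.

From the data, Σ1 = 6, Σt^3 = 909, Σt^3·t^3 = 328585.
Right-hand side: Σv = 1822, Σt^3·v = 657924.
Determinant 6·328585 − 909² = 1145229.
m = (1822·328585 − 909·657924)/1145229 = 628954/1145229; b = (6·657924 − 909·1822)/1145229 = 763782/381743.

m = 0.549, b = 2.001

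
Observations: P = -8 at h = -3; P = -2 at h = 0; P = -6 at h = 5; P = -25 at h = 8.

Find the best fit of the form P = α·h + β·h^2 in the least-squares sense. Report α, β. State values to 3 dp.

From the data, Σh·h = 98, Σh·h^2 = 610, Σh^2·h^2 = 4802.
For AᵀP: Σh·P = -206, Σh^2·P = -1822.
Normal equations: [[98, 610]; [610, 4802]]·[α, β]ᵀ = [-206, -1822]ᵀ.
Eliminating β: 4802·(row 1) − 610·(row 2) gives 98496·α = 4802·(-206) − 610·(-1822) = 122208, so α = 67/54.
Then β = ((-1822) − 610·(67/54))/4802 = -29/54.

α = 1.241, β = -0.537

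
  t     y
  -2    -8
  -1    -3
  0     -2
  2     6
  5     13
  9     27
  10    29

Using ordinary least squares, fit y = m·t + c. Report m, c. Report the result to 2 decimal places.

m = 3.05, c = -1.16

From the data, Σt·t = 215, Σt = 23, Σ1 = 7.
For Mᵀy: Σt·y = 629, Σy = 62.
MᵀM·[m, c]ᵀ = Mᵀy becomes [[215, 23]; [23, 7]]·[m, c]ᵀ = [629, 62]ᵀ.
det = 215·7 − 23² = 976.
m = (629·7 − 23·62)/976 = 2977/976; c = (215·62 − 23·629)/976 = -1137/976.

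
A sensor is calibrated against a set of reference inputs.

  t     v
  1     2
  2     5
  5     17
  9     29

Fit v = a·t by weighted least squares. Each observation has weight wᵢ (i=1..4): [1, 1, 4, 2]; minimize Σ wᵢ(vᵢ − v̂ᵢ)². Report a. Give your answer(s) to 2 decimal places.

Forming XᵀWX = [[267]] and XᵀWv = [874]ᵀ gives XᵀWX·[a]ᵀ = XᵀWv.
a = 874/267 = 3.27341.

a = 3.27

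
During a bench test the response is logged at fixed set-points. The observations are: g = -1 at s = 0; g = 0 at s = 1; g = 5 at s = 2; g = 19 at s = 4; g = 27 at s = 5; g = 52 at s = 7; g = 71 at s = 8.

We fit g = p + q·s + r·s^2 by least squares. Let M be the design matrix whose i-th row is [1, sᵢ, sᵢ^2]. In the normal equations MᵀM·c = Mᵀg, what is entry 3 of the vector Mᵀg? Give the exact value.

Entry 3 ↔ basis s^2, so (Mᵀg)_{3} = Σᵢ (s^2)·gᵢ = (0)·(-1) + (1)·(0) + (4)·(5) + (16)·(19) + (25)·(27) + (49)·(52) + (64)·(71) = 8091.

8091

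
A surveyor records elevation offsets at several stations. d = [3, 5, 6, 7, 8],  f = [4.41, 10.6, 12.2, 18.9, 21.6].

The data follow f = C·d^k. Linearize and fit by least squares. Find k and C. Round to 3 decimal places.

k = 1.630, C = 0.735

Linearized form: ln f = k·ln d + ln C. From the 5 transformed points,
Sums: Σln d = 8.5252, Σ(ln d)² = 15.1183, Σln f = 12.3580, Σln d·ln f = 22.0207.
Normal system: [[15.1183, 8.5252]; [8.5252, 5]]·[k, ln C]ᵀ = [22.0207, 12.3580]ᵀ.
Δ = 15.1183·5 − (8.5252)² = 2.9130; k = (22.0207·5 − 8.5252·12.3580)/2.9130 = 1.63030, ln C = (15.1183·12.3580 − 8.5252·22.0207)/2.9130 = -0.30812, so C = exp(-0.30812) = 0.73483.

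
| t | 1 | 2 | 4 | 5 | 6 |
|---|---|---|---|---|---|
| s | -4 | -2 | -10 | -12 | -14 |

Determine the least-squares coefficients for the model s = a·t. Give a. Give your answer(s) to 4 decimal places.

a = -2.3415

Entries of AᵀA: Σt·t = 82.
Moment sums: Σt·s = -192.
So AᵀA·[a]ᵀ = Aᵀs: [[82]]·[a]ᵀ = [-192]ᵀ.
a = (-192)/82 = -2.34146.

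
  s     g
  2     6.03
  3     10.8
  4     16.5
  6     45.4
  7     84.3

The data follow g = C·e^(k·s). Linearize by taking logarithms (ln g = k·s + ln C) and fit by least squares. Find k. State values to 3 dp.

k = 0.516

Taking logs, ln g = k·s + ln C, so regress ln g on s.
Σs = 22.0000, Σ(s)² = 114.0000, Σln g = 15.2295, Σs·ln g = 75.8793.
Equations: 114.0000·k + 22.0000·ln C = 75.8793;  22.0000·k + 5·ln C = 15.2295.
Slope k = (n·Σs·ln g − Σs·Σln g)/(n·Σ(s)² − (Σs)²) = (5·75.8793 − 22.0000·15.2295)/86.0000 = 0.51566; ln C = (Σln g − k·Σs)/n = 0.77702.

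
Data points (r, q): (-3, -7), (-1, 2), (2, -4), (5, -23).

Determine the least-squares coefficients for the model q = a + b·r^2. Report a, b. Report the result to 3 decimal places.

Normal-equation sums: Σ1 = 4, Σr^2 = 39, Σr^2·r^2 = 723.
And Σq = -32, Σr^2·q = -652.
Δ = 4·723 − 39² = 1371.
a = ((-32)·723 − 39·(-652))/1371 = 764/457; b = (4·(-652) − 39·(-32))/1371 = -1360/1371.

a = 1.672, b = -0.992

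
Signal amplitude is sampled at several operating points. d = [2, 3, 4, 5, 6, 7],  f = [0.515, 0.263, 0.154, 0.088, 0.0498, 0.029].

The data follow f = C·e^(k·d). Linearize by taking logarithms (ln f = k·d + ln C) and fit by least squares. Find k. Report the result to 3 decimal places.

k = -0.570

Linearized form: ln f = k·d + ln C. From the 6 transformed points,
Over the data: Σd = 27.0000, Σ(d)² = 139.0000, Σln f = -12.8406, Σd·ln f = -67.7509.
Normal system: [[139.0000, 27.0000]; [27.0000, 6]]·[k, ln C]ᵀ = [-67.7509, -12.8406]ᵀ.
Δ = 139.0000·6 − (27.0000)² = 105.0000; k = (-67.7509·6 − 27.0000·-12.8406)/105.0000 = -0.56961, ln C = (139.0000·-12.8406 − 27.0000·-67.7509)/105.0000 = 0.42315.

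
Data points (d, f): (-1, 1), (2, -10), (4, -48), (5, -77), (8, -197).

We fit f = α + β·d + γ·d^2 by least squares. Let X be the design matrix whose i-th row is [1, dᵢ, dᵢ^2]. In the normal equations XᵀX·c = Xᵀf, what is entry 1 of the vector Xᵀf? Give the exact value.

Entry 1 ↔ basis 1, so (Xᵀf)_{1} = Σᵢ fᵢ = (1)·(1) + (1)·(-10) + (1)·(-48) + (1)·(-77) + (1)·(-197) = -331.

-331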